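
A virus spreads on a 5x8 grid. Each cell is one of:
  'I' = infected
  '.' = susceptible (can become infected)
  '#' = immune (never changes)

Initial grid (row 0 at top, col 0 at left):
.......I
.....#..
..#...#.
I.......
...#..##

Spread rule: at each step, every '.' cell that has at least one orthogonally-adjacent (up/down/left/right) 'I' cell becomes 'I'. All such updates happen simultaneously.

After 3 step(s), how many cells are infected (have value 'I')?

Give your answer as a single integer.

Step 0 (initial): 2 infected
Step 1: +5 new -> 7 infected
Step 2: +7 new -> 14 infected
Step 3: +6 new -> 20 infected

Answer: 20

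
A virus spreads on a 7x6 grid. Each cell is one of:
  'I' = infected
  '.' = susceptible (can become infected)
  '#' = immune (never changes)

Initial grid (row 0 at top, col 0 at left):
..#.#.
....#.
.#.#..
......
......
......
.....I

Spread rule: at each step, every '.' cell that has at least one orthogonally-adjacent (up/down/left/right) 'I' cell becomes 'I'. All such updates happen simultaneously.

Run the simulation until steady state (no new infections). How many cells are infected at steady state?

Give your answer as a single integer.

Step 0 (initial): 1 infected
Step 1: +2 new -> 3 infected
Step 2: +3 new -> 6 infected
Step 3: +4 new -> 10 infected
Step 4: +5 new -> 15 infected
Step 5: +6 new -> 21 infected
Step 6: +4 new -> 25 infected
Step 7: +3 new -> 28 infected
Step 8: +2 new -> 30 infected
Step 9: +3 new -> 33 infected
Step 10: +3 new -> 36 infected
Step 11: +1 new -> 37 infected
Step 12: +0 new -> 37 infected

Answer: 37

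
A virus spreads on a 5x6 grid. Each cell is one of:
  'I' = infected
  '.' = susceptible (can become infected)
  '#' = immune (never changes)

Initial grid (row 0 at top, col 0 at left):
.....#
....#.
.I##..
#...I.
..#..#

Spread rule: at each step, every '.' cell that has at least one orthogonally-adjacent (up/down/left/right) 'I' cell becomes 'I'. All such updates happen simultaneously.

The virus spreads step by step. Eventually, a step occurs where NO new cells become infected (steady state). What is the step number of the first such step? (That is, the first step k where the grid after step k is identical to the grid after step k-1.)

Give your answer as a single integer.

Answer: 6

Derivation:
Step 0 (initial): 2 infected
Step 1: +7 new -> 9 infected
Step 2: +7 new -> 16 infected
Step 3: +5 new -> 21 infected
Step 4: +1 new -> 22 infected
Step 5: +1 new -> 23 infected
Step 6: +0 new -> 23 infected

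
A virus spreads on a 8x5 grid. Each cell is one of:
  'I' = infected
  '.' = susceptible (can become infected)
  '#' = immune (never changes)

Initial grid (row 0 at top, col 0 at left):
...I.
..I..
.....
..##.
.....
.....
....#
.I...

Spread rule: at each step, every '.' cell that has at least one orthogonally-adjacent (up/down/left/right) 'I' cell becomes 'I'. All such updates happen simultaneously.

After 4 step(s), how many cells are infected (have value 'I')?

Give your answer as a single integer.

Step 0 (initial): 3 infected
Step 1: +8 new -> 11 infected
Step 2: +9 new -> 20 infected
Step 3: +9 new -> 29 infected
Step 4: +5 new -> 34 infected

Answer: 34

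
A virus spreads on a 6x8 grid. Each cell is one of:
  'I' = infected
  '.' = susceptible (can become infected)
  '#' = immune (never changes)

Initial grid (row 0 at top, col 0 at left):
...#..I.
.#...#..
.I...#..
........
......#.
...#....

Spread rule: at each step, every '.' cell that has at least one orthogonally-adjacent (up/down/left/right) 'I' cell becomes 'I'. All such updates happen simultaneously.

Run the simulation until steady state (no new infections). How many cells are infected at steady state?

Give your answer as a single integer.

Step 0 (initial): 2 infected
Step 1: +6 new -> 8 infected
Step 2: +9 new -> 17 infected
Step 3: +11 new -> 28 infected
Step 4: +7 new -> 35 infected
Step 5: +3 new -> 38 infected
Step 6: +3 new -> 41 infected
Step 7: +1 new -> 42 infected
Step 8: +0 new -> 42 infected

Answer: 42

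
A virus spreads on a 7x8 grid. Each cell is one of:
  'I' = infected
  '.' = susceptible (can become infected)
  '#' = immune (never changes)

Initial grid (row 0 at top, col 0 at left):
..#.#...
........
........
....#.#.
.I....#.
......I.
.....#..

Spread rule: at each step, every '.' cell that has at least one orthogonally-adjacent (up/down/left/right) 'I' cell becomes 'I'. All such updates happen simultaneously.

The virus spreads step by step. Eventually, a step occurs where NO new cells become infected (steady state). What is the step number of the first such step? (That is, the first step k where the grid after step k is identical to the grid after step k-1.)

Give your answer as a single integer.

Step 0 (initial): 2 infected
Step 1: +7 new -> 9 infected
Step 2: +11 new -> 20 infected
Step 3: +11 new -> 31 infected
Step 4: +7 new -> 38 infected
Step 5: +6 new -> 44 infected
Step 6: +5 new -> 49 infected
Step 7: +1 new -> 50 infected
Step 8: +0 new -> 50 infected

Answer: 8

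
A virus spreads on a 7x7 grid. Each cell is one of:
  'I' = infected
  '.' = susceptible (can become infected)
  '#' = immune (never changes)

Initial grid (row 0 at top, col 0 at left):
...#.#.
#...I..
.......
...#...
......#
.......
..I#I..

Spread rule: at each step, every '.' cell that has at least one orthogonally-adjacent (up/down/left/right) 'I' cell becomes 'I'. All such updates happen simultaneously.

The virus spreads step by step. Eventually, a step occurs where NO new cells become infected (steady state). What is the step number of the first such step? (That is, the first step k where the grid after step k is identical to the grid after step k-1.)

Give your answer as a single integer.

Answer: 6

Derivation:
Step 0 (initial): 3 infected
Step 1: +8 new -> 11 infected
Step 2: +12 new -> 23 infected
Step 3: +12 new -> 35 infected
Step 4: +5 new -> 40 infected
Step 5: +3 new -> 43 infected
Step 6: +0 new -> 43 infected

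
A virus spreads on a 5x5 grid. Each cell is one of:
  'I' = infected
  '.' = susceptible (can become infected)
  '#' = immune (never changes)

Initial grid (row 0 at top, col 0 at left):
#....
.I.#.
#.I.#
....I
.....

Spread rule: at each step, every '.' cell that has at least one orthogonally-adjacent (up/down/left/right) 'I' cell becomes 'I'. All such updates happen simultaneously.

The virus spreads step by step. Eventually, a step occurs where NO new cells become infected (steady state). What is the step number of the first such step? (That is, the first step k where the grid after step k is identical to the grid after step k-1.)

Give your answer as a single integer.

Answer: 6

Derivation:
Step 0 (initial): 3 infected
Step 1: +8 new -> 11 infected
Step 2: +4 new -> 15 infected
Step 3: +3 new -> 18 infected
Step 4: +2 new -> 20 infected
Step 5: +1 new -> 21 infected
Step 6: +0 new -> 21 infected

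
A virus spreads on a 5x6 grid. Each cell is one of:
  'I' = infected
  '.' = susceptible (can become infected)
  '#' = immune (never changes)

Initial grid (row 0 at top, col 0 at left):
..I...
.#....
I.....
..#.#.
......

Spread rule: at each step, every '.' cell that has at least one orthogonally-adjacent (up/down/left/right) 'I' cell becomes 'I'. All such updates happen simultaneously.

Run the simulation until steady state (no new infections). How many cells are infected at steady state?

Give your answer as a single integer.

Step 0 (initial): 2 infected
Step 1: +6 new -> 8 infected
Step 2: +6 new -> 14 infected
Step 3: +4 new -> 18 infected
Step 4: +4 new -> 22 infected
Step 5: +2 new -> 24 infected
Step 6: +2 new -> 26 infected
Step 7: +1 new -> 27 infected
Step 8: +0 new -> 27 infected

Answer: 27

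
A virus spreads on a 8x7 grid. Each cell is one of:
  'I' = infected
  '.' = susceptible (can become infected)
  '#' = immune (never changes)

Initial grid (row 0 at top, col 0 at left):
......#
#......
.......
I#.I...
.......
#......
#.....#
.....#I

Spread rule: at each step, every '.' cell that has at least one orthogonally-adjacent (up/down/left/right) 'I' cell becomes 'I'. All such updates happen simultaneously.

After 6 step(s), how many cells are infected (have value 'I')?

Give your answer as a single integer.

Step 0 (initial): 3 infected
Step 1: +6 new -> 9 infected
Step 2: +9 new -> 18 infected
Step 3: +11 new -> 29 infected
Step 4: +11 new -> 40 infected
Step 5: +8 new -> 48 infected
Step 6: +1 new -> 49 infected

Answer: 49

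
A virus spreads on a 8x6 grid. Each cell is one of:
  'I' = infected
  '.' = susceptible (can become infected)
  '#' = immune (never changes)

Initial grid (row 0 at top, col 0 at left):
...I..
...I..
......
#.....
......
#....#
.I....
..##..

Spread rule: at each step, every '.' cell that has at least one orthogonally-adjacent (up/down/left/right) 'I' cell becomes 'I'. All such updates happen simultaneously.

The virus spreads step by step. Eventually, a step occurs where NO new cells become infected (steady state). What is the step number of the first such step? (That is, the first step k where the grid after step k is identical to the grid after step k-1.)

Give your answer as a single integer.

Step 0 (initial): 3 infected
Step 1: +9 new -> 12 infected
Step 2: +11 new -> 23 infected
Step 3: +12 new -> 35 infected
Step 4: +6 new -> 41 infected
Step 5: +2 new -> 43 infected
Step 6: +0 new -> 43 infected

Answer: 6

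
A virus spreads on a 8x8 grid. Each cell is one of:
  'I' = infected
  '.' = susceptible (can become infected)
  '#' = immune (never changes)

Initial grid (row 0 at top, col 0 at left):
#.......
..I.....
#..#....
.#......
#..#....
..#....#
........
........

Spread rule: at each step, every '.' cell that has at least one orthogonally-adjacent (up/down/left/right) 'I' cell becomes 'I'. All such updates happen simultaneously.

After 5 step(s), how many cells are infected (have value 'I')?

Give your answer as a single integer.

Step 0 (initial): 1 infected
Step 1: +4 new -> 5 infected
Step 2: +6 new -> 11 infected
Step 3: +5 new -> 16 infected
Step 4: +5 new -> 21 infected
Step 5: +6 new -> 27 infected

Answer: 27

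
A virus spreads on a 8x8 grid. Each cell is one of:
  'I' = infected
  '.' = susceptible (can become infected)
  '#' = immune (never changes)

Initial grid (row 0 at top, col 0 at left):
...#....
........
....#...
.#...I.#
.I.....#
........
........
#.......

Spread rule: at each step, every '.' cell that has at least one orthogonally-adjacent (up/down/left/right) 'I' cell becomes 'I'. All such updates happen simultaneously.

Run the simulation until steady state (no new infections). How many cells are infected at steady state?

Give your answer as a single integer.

Answer: 58

Derivation:
Step 0 (initial): 2 infected
Step 1: +7 new -> 9 infected
Step 2: +12 new -> 21 infected
Step 3: +14 new -> 35 infected
Step 4: +13 new -> 48 infected
Step 5: +8 new -> 56 infected
Step 6: +2 new -> 58 infected
Step 7: +0 new -> 58 infected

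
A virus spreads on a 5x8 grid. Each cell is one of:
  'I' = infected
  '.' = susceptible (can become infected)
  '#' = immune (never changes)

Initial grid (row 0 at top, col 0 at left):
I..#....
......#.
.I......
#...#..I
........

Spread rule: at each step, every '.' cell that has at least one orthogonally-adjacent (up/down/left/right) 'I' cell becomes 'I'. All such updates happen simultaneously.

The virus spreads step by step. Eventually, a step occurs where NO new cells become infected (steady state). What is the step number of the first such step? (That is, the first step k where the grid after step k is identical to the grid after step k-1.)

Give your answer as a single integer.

Answer: 6

Derivation:
Step 0 (initial): 3 infected
Step 1: +9 new -> 12 infected
Step 2: +9 new -> 21 infected
Step 3: +8 new -> 29 infected
Step 4: +5 new -> 34 infected
Step 5: +2 new -> 36 infected
Step 6: +0 new -> 36 infected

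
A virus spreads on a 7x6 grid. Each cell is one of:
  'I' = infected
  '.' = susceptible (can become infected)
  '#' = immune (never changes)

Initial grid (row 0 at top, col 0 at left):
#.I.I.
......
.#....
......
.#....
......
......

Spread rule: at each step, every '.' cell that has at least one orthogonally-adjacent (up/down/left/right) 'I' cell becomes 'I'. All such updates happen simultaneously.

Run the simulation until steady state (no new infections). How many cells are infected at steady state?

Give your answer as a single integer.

Answer: 39

Derivation:
Step 0 (initial): 2 infected
Step 1: +5 new -> 7 infected
Step 2: +5 new -> 12 infected
Step 3: +5 new -> 17 infected
Step 4: +6 new -> 23 infected
Step 5: +5 new -> 28 infected
Step 6: +6 new -> 34 infected
Step 7: +4 new -> 38 infected
Step 8: +1 new -> 39 infected
Step 9: +0 new -> 39 infected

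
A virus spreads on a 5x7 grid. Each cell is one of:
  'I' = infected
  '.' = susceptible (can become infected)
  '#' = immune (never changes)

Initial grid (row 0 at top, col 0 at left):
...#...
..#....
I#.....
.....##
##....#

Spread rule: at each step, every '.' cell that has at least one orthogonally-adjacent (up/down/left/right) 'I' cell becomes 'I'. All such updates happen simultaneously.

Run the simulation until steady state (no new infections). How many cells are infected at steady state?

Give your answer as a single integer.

Answer: 27

Derivation:
Step 0 (initial): 1 infected
Step 1: +2 new -> 3 infected
Step 2: +3 new -> 6 infected
Step 3: +2 new -> 8 infected
Step 4: +4 new -> 12 infected
Step 5: +3 new -> 15 infected
Step 6: +3 new -> 18 infected
Step 7: +3 new -> 21 infected
Step 8: +3 new -> 24 infected
Step 9: +2 new -> 26 infected
Step 10: +1 new -> 27 infected
Step 11: +0 new -> 27 infected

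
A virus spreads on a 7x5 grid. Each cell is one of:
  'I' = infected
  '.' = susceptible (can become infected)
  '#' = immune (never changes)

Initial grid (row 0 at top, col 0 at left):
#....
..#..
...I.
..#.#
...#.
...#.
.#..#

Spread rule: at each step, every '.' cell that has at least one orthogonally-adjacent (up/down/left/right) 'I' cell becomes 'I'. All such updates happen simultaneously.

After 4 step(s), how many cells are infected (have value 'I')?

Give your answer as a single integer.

Step 0 (initial): 1 infected
Step 1: +4 new -> 5 infected
Step 2: +3 new -> 8 infected
Step 3: +5 new -> 13 infected
Step 4: +4 new -> 17 infected

Answer: 17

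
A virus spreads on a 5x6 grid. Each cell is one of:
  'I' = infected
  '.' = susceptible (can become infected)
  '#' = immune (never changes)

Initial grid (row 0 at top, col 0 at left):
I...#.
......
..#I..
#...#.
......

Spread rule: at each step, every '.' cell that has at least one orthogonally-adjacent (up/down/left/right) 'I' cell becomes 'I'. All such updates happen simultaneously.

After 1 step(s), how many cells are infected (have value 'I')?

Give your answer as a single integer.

Step 0 (initial): 2 infected
Step 1: +5 new -> 7 infected

Answer: 7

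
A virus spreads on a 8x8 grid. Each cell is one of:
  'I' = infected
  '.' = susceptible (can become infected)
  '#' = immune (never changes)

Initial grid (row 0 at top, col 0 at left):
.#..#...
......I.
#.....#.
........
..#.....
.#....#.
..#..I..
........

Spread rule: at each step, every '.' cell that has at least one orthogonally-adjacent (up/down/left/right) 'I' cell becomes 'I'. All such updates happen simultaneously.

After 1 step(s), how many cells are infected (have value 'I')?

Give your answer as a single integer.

Answer: 9

Derivation:
Step 0 (initial): 2 infected
Step 1: +7 new -> 9 infected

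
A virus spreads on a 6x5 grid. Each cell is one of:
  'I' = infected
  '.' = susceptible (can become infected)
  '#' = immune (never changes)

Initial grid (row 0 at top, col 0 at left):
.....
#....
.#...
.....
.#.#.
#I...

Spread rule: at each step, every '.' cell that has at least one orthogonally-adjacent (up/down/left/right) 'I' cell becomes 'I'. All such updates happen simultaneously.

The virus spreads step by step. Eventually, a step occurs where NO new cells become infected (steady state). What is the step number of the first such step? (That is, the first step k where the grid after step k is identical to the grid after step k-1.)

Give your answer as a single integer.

Step 0 (initial): 1 infected
Step 1: +1 new -> 2 infected
Step 2: +2 new -> 4 infected
Step 3: +2 new -> 6 infected
Step 4: +4 new -> 10 infected
Step 5: +4 new -> 14 infected
Step 6: +6 new -> 20 infected
Step 7: +3 new -> 23 infected
Step 8: +2 new -> 25 infected
Step 9: +0 new -> 25 infected

Answer: 9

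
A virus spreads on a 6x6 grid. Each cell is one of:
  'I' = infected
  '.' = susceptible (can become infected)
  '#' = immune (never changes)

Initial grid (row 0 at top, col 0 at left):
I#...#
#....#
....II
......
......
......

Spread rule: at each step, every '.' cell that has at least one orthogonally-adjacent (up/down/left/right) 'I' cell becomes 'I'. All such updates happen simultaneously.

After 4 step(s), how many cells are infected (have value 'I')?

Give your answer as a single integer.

Step 0 (initial): 3 infected
Step 1: +4 new -> 7 infected
Step 2: +6 new -> 13 infected
Step 3: +7 new -> 20 infected
Step 4: +6 new -> 26 infected

Answer: 26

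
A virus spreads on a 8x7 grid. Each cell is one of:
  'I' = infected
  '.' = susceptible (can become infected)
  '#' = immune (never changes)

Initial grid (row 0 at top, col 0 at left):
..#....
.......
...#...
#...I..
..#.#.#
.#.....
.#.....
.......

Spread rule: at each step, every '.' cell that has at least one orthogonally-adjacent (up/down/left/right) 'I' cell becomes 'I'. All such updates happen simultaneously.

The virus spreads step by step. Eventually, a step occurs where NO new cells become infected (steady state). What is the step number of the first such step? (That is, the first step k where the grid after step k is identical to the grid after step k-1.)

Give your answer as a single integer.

Answer: 9

Derivation:
Step 0 (initial): 1 infected
Step 1: +3 new -> 4 infected
Step 2: +6 new -> 10 infected
Step 3: +8 new -> 18 infected
Step 4: +11 new -> 29 infected
Step 5: +9 new -> 38 infected
Step 6: +6 new -> 44 infected
Step 7: +3 new -> 47 infected
Step 8: +1 new -> 48 infected
Step 9: +0 new -> 48 infected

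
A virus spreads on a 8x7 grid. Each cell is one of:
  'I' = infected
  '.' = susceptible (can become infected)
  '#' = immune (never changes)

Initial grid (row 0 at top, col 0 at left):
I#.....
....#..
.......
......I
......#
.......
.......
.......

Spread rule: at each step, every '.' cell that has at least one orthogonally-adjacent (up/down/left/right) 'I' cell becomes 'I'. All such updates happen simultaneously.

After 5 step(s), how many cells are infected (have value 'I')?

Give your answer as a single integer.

Step 0 (initial): 2 infected
Step 1: +3 new -> 5 infected
Step 2: +6 new -> 11 infected
Step 3: +9 new -> 20 infected
Step 4: +12 new -> 32 infected
Step 5: +9 new -> 41 infected

Answer: 41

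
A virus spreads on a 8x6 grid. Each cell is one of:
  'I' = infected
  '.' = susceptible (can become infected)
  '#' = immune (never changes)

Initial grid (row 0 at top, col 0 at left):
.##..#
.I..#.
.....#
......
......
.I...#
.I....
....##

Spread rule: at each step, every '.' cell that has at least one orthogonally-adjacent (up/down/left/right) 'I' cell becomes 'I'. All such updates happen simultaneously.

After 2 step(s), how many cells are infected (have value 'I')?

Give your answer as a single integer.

Step 0 (initial): 3 infected
Step 1: +9 new -> 12 infected
Step 2: +11 new -> 23 infected

Answer: 23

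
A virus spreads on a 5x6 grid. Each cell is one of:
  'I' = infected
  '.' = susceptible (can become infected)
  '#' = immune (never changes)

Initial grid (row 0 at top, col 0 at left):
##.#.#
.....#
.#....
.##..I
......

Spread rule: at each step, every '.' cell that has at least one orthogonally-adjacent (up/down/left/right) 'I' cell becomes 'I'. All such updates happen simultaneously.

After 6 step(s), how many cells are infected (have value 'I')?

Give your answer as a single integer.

Answer: 19

Derivation:
Step 0 (initial): 1 infected
Step 1: +3 new -> 4 infected
Step 2: +3 new -> 7 infected
Step 3: +3 new -> 10 infected
Step 4: +4 new -> 14 infected
Step 5: +2 new -> 16 infected
Step 6: +3 new -> 19 infected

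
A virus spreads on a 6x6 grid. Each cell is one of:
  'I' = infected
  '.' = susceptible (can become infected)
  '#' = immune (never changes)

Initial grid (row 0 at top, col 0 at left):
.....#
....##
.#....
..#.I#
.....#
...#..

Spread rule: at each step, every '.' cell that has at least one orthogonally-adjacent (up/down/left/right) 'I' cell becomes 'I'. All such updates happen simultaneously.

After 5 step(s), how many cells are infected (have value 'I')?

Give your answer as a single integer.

Answer: 22

Derivation:
Step 0 (initial): 1 infected
Step 1: +3 new -> 4 infected
Step 2: +4 new -> 8 infected
Step 3: +4 new -> 12 infected
Step 4: +4 new -> 16 infected
Step 5: +6 new -> 22 infected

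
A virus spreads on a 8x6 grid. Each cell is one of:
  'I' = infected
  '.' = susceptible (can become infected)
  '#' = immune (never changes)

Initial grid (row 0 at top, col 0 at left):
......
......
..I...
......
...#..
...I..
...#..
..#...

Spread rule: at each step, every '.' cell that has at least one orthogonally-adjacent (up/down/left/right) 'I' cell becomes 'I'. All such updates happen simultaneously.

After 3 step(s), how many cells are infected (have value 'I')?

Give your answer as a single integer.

Step 0 (initial): 2 infected
Step 1: +6 new -> 8 infected
Step 2: +13 new -> 21 infected
Step 3: +13 new -> 34 infected

Answer: 34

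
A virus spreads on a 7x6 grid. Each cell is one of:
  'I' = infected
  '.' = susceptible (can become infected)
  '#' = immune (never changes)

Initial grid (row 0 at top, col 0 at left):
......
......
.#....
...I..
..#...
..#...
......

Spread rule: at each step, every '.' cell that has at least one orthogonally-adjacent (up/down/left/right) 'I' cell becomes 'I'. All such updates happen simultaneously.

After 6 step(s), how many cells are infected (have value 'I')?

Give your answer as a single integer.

Step 0 (initial): 1 infected
Step 1: +4 new -> 5 infected
Step 2: +7 new -> 12 infected
Step 3: +9 new -> 21 infected
Step 4: +10 new -> 31 infected
Step 5: +6 new -> 37 infected
Step 6: +2 new -> 39 infected

Answer: 39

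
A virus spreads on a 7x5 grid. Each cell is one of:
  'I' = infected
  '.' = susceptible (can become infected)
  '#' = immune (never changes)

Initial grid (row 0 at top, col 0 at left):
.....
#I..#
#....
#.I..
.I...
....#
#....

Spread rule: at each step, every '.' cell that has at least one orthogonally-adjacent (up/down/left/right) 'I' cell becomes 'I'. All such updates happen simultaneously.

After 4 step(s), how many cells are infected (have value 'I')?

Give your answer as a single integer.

Answer: 28

Derivation:
Step 0 (initial): 3 infected
Step 1: +9 new -> 12 infected
Step 2: +9 new -> 21 infected
Step 3: +5 new -> 26 infected
Step 4: +2 new -> 28 infected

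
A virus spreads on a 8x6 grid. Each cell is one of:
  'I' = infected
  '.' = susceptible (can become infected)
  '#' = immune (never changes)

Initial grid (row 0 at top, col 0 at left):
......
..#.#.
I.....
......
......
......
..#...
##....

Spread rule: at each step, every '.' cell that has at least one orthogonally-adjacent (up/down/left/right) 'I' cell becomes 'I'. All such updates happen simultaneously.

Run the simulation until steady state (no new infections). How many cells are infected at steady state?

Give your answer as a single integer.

Answer: 43

Derivation:
Step 0 (initial): 1 infected
Step 1: +3 new -> 4 infected
Step 2: +5 new -> 9 infected
Step 3: +5 new -> 14 infected
Step 4: +7 new -> 21 infected
Step 5: +6 new -> 27 infected
Step 6: +5 new -> 32 infected
Step 7: +4 new -> 36 infected
Step 8: +3 new -> 39 infected
Step 9: +3 new -> 42 infected
Step 10: +1 new -> 43 infected
Step 11: +0 new -> 43 infected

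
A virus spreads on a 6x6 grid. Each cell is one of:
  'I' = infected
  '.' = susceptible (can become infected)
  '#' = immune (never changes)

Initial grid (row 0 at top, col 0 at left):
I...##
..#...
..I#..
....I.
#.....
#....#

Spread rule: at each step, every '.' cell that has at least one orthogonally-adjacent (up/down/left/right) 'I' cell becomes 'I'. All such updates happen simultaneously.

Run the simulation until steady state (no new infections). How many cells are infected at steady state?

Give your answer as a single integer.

Answer: 29

Derivation:
Step 0 (initial): 3 infected
Step 1: +8 new -> 11 infected
Step 2: +10 new -> 21 infected
Step 3: +7 new -> 28 infected
Step 4: +1 new -> 29 infected
Step 5: +0 new -> 29 infected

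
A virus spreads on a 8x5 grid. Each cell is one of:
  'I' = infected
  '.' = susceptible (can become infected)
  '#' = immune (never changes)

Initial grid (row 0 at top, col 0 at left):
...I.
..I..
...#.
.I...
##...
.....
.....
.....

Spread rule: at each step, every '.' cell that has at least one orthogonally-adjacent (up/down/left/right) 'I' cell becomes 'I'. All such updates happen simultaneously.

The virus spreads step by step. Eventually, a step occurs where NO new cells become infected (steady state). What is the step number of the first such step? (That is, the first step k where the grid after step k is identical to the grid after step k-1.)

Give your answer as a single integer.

Step 0 (initial): 3 infected
Step 1: +8 new -> 11 infected
Step 2: +6 new -> 17 infected
Step 3: +5 new -> 22 infected
Step 4: +4 new -> 26 infected
Step 5: +5 new -> 31 infected
Step 6: +4 new -> 35 infected
Step 7: +2 new -> 37 infected
Step 8: +0 new -> 37 infected

Answer: 8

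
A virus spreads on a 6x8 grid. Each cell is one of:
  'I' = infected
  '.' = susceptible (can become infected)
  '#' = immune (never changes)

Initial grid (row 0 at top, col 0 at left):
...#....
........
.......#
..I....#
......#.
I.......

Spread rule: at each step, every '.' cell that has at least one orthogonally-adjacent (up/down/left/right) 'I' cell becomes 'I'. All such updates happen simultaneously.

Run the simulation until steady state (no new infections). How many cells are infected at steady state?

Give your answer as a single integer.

Answer: 44

Derivation:
Step 0 (initial): 2 infected
Step 1: +6 new -> 8 infected
Step 2: +8 new -> 16 infected
Step 3: +8 new -> 24 infected
Step 4: +7 new -> 31 infected
Step 5: +5 new -> 36 infected
Step 6: +3 new -> 39 infected
Step 7: +3 new -> 42 infected
Step 8: +2 new -> 44 infected
Step 9: +0 new -> 44 infected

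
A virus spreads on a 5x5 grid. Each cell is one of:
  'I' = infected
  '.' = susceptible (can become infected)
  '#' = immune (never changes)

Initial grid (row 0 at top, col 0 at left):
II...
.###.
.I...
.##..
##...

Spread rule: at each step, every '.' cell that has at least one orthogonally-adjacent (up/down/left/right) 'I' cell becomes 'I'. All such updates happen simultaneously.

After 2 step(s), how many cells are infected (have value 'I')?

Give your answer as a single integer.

Step 0 (initial): 3 infected
Step 1: +4 new -> 7 infected
Step 2: +3 new -> 10 infected

Answer: 10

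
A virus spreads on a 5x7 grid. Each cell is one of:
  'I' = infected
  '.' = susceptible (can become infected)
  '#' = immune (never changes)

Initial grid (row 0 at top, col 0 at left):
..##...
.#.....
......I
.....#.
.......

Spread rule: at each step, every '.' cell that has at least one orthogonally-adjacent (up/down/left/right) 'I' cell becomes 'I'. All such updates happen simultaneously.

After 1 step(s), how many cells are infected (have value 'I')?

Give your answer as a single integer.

Answer: 4

Derivation:
Step 0 (initial): 1 infected
Step 1: +3 new -> 4 infected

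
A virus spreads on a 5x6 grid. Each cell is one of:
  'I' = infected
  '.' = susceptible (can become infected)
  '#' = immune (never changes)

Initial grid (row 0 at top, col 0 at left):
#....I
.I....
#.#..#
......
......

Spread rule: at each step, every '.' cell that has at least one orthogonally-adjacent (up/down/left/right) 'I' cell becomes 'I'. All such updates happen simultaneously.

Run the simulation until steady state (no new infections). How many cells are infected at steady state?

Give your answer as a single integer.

Answer: 26

Derivation:
Step 0 (initial): 2 infected
Step 1: +6 new -> 8 infected
Step 2: +5 new -> 13 infected
Step 3: +5 new -> 18 infected
Step 4: +4 new -> 22 infected
Step 5: +3 new -> 25 infected
Step 6: +1 new -> 26 infected
Step 7: +0 new -> 26 infected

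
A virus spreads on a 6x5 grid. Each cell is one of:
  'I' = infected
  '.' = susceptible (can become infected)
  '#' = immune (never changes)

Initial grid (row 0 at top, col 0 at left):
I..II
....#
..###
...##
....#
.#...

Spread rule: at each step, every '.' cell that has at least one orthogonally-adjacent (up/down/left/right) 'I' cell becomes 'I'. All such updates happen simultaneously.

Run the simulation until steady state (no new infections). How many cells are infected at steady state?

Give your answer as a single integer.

Answer: 22

Derivation:
Step 0 (initial): 3 infected
Step 1: +4 new -> 7 infected
Step 2: +3 new -> 10 infected
Step 3: +2 new -> 12 infected
Step 4: +2 new -> 14 infected
Step 5: +3 new -> 17 infected
Step 6: +1 new -> 18 infected
Step 7: +2 new -> 20 infected
Step 8: +1 new -> 21 infected
Step 9: +1 new -> 22 infected
Step 10: +0 new -> 22 infected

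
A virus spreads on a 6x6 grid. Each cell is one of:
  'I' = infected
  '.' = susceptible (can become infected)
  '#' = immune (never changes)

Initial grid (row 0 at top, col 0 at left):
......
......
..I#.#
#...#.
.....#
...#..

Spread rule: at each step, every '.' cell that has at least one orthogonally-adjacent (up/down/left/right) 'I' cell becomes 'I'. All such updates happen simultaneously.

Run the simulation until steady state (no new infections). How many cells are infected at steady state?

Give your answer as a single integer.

Answer: 29

Derivation:
Step 0 (initial): 1 infected
Step 1: +3 new -> 4 infected
Step 2: +7 new -> 11 infected
Step 3: +7 new -> 18 infected
Step 4: +7 new -> 25 infected
Step 5: +3 new -> 28 infected
Step 6: +1 new -> 29 infected
Step 7: +0 new -> 29 infected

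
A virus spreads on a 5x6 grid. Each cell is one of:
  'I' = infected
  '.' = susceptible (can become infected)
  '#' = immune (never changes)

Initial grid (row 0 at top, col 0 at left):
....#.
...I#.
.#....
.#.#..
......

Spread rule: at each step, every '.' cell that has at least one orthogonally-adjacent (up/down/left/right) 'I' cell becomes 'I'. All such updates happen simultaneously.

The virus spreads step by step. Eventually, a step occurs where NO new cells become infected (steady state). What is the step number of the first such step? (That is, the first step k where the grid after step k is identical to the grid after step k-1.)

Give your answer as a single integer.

Answer: 7

Derivation:
Step 0 (initial): 1 infected
Step 1: +3 new -> 4 infected
Step 2: +4 new -> 8 infected
Step 3: +5 new -> 13 infected
Step 4: +6 new -> 19 infected
Step 5: +5 new -> 24 infected
Step 6: +1 new -> 25 infected
Step 7: +0 new -> 25 infected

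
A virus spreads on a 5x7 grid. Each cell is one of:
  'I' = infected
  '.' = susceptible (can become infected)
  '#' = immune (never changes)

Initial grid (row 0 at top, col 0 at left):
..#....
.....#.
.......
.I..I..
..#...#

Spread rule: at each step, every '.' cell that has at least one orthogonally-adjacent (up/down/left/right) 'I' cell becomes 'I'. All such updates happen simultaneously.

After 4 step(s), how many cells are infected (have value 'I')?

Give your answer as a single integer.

Step 0 (initial): 2 infected
Step 1: +8 new -> 10 infected
Step 2: +10 new -> 20 infected
Step 3: +6 new -> 26 infected
Step 4: +4 new -> 30 infected

Answer: 30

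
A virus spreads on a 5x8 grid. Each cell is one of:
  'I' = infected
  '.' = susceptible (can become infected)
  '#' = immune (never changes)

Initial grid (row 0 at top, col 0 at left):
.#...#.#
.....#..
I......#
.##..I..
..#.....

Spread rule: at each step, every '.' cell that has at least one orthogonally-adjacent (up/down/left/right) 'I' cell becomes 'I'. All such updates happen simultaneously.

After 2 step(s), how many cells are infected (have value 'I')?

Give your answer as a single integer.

Step 0 (initial): 2 infected
Step 1: +7 new -> 9 infected
Step 2: +10 new -> 19 infected

Answer: 19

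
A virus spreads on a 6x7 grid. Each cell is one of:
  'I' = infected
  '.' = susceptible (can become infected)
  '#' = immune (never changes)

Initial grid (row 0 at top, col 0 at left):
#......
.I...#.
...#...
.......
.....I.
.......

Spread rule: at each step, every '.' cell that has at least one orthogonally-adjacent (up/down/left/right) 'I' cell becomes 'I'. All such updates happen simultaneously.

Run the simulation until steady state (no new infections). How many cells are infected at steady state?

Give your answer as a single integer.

Step 0 (initial): 2 infected
Step 1: +8 new -> 10 infected
Step 2: +11 new -> 21 infected
Step 3: +10 new -> 31 infected
Step 4: +5 new -> 36 infected
Step 5: +3 new -> 39 infected
Step 6: +0 new -> 39 infected

Answer: 39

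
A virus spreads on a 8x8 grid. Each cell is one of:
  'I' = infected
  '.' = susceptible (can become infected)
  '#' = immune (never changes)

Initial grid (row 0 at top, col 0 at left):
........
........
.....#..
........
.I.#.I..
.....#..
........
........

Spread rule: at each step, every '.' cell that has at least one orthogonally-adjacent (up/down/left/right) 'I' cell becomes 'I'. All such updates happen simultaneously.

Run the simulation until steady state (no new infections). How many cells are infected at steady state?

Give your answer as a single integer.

Step 0 (initial): 2 infected
Step 1: +7 new -> 9 infected
Step 2: +11 new -> 20 infected
Step 3: +14 new -> 34 infected
Step 4: +14 new -> 48 infected
Step 5: +10 new -> 58 infected
Step 6: +3 new -> 61 infected
Step 7: +0 new -> 61 infected

Answer: 61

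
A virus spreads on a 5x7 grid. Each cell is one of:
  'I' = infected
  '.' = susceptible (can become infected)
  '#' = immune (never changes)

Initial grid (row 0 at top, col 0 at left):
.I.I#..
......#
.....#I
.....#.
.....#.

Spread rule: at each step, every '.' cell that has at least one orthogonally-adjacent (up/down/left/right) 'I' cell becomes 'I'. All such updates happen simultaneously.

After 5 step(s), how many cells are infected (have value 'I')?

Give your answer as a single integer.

Answer: 30

Derivation:
Step 0 (initial): 3 infected
Step 1: +5 new -> 8 infected
Step 2: +6 new -> 14 infected
Step 3: +6 new -> 20 infected
Step 4: +6 new -> 26 infected
Step 5: +4 new -> 30 infected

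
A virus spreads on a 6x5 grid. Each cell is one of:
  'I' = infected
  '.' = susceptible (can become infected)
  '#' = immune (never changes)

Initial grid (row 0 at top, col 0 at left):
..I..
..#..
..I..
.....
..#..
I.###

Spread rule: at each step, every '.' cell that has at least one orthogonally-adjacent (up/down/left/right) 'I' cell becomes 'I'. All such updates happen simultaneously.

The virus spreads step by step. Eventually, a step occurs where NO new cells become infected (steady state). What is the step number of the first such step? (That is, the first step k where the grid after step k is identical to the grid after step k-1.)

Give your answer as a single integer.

Answer: 5

Derivation:
Step 0 (initial): 3 infected
Step 1: +7 new -> 10 infected
Step 2: +10 new -> 20 infected
Step 3: +4 new -> 24 infected
Step 4: +1 new -> 25 infected
Step 5: +0 new -> 25 infected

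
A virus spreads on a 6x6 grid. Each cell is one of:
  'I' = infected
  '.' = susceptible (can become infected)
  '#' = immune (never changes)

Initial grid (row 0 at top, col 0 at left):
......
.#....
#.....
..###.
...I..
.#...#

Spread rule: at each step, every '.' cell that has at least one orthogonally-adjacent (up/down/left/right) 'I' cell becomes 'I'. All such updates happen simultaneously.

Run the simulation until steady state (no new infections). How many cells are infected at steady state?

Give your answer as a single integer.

Answer: 29

Derivation:
Step 0 (initial): 1 infected
Step 1: +3 new -> 4 infected
Step 2: +4 new -> 8 infected
Step 3: +3 new -> 11 infected
Step 4: +4 new -> 15 infected
Step 5: +3 new -> 18 infected
Step 6: +4 new -> 22 infected
Step 7: +3 new -> 25 infected
Step 8: +2 new -> 27 infected
Step 9: +1 new -> 28 infected
Step 10: +1 new -> 29 infected
Step 11: +0 new -> 29 infected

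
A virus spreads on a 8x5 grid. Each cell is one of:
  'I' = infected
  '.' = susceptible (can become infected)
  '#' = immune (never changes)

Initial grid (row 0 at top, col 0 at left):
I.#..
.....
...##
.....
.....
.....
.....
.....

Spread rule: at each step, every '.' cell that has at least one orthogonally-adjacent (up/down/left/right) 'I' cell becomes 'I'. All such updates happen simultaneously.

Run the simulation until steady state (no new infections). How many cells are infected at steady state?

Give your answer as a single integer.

Answer: 37

Derivation:
Step 0 (initial): 1 infected
Step 1: +2 new -> 3 infected
Step 2: +2 new -> 5 infected
Step 3: +3 new -> 8 infected
Step 4: +4 new -> 12 infected
Step 5: +5 new -> 17 infected
Step 6: +5 new -> 22 infected
Step 7: +5 new -> 27 infected
Step 8: +4 new -> 31 infected
Step 9: +3 new -> 34 infected
Step 10: +2 new -> 36 infected
Step 11: +1 new -> 37 infected
Step 12: +0 new -> 37 infected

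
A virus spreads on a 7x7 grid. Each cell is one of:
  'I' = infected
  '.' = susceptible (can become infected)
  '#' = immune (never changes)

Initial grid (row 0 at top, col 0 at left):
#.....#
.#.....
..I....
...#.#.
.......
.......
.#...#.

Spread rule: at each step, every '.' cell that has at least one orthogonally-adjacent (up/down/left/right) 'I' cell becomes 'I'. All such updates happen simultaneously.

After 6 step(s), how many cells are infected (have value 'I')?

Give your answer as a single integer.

Answer: 40

Derivation:
Step 0 (initial): 1 infected
Step 1: +4 new -> 5 infected
Step 2: +6 new -> 11 infected
Step 3: +10 new -> 21 infected
Step 4: +8 new -> 29 infected
Step 5: +7 new -> 36 infected
Step 6: +4 new -> 40 infected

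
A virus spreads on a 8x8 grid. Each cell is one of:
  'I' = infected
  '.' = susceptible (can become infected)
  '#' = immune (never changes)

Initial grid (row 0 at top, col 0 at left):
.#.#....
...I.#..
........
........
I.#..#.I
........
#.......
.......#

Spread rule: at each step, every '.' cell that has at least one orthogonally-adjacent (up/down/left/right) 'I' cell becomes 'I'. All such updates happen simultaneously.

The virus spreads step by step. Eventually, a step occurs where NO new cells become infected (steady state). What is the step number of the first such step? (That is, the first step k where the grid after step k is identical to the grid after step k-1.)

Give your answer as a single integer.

Answer: 7

Derivation:
Step 0 (initial): 3 infected
Step 1: +9 new -> 12 infected
Step 2: +13 new -> 25 infected
Step 3: +14 new -> 39 infected
Step 4: +11 new -> 50 infected
Step 5: +5 new -> 55 infected
Step 6: +2 new -> 57 infected
Step 7: +0 new -> 57 infected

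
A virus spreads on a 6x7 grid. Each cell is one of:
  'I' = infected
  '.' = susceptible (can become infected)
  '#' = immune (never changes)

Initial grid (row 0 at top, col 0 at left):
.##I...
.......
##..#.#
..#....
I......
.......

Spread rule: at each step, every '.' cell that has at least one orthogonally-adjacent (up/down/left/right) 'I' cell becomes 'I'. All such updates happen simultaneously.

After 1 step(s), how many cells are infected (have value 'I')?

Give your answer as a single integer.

Step 0 (initial): 2 infected
Step 1: +5 new -> 7 infected

Answer: 7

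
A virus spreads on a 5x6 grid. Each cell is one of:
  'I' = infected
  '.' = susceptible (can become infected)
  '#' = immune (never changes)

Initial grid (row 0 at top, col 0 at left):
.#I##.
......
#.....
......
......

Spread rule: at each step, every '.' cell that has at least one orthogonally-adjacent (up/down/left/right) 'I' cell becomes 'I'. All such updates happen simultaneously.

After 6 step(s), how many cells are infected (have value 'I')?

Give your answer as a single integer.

Answer: 25

Derivation:
Step 0 (initial): 1 infected
Step 1: +1 new -> 2 infected
Step 2: +3 new -> 5 infected
Step 3: +5 new -> 10 infected
Step 4: +6 new -> 16 infected
Step 5: +6 new -> 22 infected
Step 6: +3 new -> 25 infected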